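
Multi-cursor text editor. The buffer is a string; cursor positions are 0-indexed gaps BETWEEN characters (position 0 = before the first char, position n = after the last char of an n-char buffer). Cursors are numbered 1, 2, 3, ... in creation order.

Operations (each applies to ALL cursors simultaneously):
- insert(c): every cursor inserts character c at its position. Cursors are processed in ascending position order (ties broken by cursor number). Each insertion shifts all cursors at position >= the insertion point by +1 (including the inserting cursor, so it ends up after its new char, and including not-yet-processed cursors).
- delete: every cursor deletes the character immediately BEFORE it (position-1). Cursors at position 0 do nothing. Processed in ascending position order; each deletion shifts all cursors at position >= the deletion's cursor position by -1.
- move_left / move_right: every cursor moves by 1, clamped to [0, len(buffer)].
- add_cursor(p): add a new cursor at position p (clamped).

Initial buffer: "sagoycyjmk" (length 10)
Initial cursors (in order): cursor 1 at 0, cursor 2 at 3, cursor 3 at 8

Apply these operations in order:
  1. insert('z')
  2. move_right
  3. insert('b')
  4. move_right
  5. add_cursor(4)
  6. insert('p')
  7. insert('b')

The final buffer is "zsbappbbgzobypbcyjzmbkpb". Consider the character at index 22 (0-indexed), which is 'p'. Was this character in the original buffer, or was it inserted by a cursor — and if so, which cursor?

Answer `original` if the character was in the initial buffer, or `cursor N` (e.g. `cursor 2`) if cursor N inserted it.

After op 1 (insert('z')): buffer="zsagzoycyjzmk" (len 13), cursors c1@1 c2@5 c3@11, authorship 1...2.....3..
After op 2 (move_right): buffer="zsagzoycyjzmk" (len 13), cursors c1@2 c2@6 c3@12, authorship 1...2.....3..
After op 3 (insert('b')): buffer="zsbagzobycyjzmbk" (len 16), cursors c1@3 c2@8 c3@15, authorship 1.1..2.2....3.3.
After op 4 (move_right): buffer="zsbagzobycyjzmbk" (len 16), cursors c1@4 c2@9 c3@16, authorship 1.1..2.2....3.3.
After op 5 (add_cursor(4)): buffer="zsbagzobycyjzmbk" (len 16), cursors c1@4 c4@4 c2@9 c3@16, authorship 1.1..2.2....3.3.
After op 6 (insert('p')): buffer="zsbappgzobypcyjzmbkp" (len 20), cursors c1@6 c4@6 c2@12 c3@20, authorship 1.1.14.2.2.2...3.3.3
After op 7 (insert('b')): buffer="zsbappbbgzobypbcyjzmbkpb" (len 24), cursors c1@8 c4@8 c2@15 c3@24, authorship 1.1.1414.2.2.22...3.3.33
Authorship (.=original, N=cursor N): 1 . 1 . 1 4 1 4 . 2 . 2 . 2 2 . . . 3 . 3 . 3 3
Index 22: author = 3

Answer: cursor 3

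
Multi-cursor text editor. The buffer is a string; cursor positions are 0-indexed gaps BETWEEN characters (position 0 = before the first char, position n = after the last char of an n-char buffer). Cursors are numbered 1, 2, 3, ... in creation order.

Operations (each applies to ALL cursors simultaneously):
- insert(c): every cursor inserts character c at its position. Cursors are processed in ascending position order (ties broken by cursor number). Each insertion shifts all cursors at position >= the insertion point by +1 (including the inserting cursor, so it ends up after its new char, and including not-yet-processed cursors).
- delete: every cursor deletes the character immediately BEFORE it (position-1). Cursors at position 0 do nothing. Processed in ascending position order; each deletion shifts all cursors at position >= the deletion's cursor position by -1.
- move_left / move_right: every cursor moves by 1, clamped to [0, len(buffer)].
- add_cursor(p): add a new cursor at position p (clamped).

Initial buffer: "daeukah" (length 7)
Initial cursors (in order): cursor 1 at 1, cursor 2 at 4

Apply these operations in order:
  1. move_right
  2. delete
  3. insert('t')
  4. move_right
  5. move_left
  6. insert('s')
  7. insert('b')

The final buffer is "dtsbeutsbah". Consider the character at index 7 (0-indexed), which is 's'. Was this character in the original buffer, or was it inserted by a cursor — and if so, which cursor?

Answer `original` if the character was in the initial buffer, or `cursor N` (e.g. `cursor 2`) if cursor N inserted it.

Answer: cursor 2

Derivation:
After op 1 (move_right): buffer="daeukah" (len 7), cursors c1@2 c2@5, authorship .......
After op 2 (delete): buffer="deuah" (len 5), cursors c1@1 c2@3, authorship .....
After op 3 (insert('t')): buffer="dteutah" (len 7), cursors c1@2 c2@5, authorship .1..2..
After op 4 (move_right): buffer="dteutah" (len 7), cursors c1@3 c2@6, authorship .1..2..
After op 5 (move_left): buffer="dteutah" (len 7), cursors c1@2 c2@5, authorship .1..2..
After op 6 (insert('s')): buffer="dtseutsah" (len 9), cursors c1@3 c2@7, authorship .11..22..
After op 7 (insert('b')): buffer="dtsbeutsbah" (len 11), cursors c1@4 c2@9, authorship .111..222..
Authorship (.=original, N=cursor N): . 1 1 1 . . 2 2 2 . .
Index 7: author = 2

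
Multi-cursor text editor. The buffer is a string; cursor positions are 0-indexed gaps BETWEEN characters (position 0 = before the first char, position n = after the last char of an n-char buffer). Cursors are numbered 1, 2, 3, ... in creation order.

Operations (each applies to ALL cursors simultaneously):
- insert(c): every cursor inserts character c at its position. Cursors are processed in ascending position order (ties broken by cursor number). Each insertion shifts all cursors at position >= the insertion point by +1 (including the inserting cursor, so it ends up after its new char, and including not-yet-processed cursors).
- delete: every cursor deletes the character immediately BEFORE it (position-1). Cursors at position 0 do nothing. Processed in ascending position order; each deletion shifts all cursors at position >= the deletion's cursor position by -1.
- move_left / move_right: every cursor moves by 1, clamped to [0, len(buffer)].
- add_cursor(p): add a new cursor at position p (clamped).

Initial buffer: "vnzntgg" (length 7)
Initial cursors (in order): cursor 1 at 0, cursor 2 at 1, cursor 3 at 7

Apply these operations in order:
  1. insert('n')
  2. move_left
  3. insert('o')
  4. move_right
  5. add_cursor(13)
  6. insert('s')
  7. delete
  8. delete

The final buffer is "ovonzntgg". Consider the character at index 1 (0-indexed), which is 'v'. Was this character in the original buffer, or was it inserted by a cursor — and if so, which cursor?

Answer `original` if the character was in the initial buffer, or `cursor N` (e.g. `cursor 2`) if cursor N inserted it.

Answer: original

Derivation:
After op 1 (insert('n')): buffer="nvnnzntggn" (len 10), cursors c1@1 c2@3 c3@10, authorship 1.2......3
After op 2 (move_left): buffer="nvnnzntggn" (len 10), cursors c1@0 c2@2 c3@9, authorship 1.2......3
After op 3 (insert('o')): buffer="onvonnzntggon" (len 13), cursors c1@1 c2@4 c3@12, authorship 11.22......33
After op 4 (move_right): buffer="onvonnzntggon" (len 13), cursors c1@2 c2@5 c3@13, authorship 11.22......33
After op 5 (add_cursor(13)): buffer="onvonnzntggon" (len 13), cursors c1@2 c2@5 c3@13 c4@13, authorship 11.22......33
After op 6 (insert('s')): buffer="onsvonsnzntggonss" (len 17), cursors c1@3 c2@7 c3@17 c4@17, authorship 111.222......3334
After op 7 (delete): buffer="onvonnzntggon" (len 13), cursors c1@2 c2@5 c3@13 c4@13, authorship 11.22......33
After op 8 (delete): buffer="ovonzntgg" (len 9), cursors c1@1 c2@3 c3@9 c4@9, authorship 1.2......
Authorship (.=original, N=cursor N): 1 . 2 . . . . . .
Index 1: author = original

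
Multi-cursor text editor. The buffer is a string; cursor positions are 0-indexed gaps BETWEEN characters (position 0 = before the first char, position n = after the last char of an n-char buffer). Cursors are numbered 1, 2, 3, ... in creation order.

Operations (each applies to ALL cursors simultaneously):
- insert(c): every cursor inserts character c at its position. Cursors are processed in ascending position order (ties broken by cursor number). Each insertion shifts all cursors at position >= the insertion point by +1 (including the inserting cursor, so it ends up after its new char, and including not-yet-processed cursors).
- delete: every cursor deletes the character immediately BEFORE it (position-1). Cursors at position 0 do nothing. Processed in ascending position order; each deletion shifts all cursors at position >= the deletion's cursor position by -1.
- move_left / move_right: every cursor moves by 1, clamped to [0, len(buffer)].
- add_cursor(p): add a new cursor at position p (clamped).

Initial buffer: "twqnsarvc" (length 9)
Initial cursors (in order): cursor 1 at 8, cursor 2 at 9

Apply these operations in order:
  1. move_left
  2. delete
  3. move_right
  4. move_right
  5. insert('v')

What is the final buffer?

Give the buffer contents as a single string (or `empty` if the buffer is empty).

After op 1 (move_left): buffer="twqnsarvc" (len 9), cursors c1@7 c2@8, authorship .........
After op 2 (delete): buffer="twqnsac" (len 7), cursors c1@6 c2@6, authorship .......
After op 3 (move_right): buffer="twqnsac" (len 7), cursors c1@7 c2@7, authorship .......
After op 4 (move_right): buffer="twqnsac" (len 7), cursors c1@7 c2@7, authorship .......
After op 5 (insert('v')): buffer="twqnsacvv" (len 9), cursors c1@9 c2@9, authorship .......12

Answer: twqnsacvv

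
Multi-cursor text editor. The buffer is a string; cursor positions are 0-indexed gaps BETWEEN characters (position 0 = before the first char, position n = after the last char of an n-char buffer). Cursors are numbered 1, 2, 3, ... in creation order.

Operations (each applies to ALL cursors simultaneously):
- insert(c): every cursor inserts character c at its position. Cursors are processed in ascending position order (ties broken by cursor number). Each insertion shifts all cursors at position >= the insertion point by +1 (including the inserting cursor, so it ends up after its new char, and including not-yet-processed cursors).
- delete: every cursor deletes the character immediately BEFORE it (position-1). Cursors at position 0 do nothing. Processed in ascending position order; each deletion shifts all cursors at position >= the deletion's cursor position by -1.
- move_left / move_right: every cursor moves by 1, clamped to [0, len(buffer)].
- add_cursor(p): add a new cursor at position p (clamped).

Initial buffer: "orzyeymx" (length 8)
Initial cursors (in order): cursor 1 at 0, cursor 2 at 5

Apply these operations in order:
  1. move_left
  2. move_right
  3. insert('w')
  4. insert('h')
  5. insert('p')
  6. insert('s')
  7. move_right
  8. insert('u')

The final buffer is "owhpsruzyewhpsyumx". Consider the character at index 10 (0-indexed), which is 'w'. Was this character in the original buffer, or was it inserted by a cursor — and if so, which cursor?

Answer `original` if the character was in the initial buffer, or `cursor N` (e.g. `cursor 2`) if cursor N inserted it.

Answer: cursor 2

Derivation:
After op 1 (move_left): buffer="orzyeymx" (len 8), cursors c1@0 c2@4, authorship ........
After op 2 (move_right): buffer="orzyeymx" (len 8), cursors c1@1 c2@5, authorship ........
After op 3 (insert('w')): buffer="owrzyewymx" (len 10), cursors c1@2 c2@7, authorship .1....2...
After op 4 (insert('h')): buffer="owhrzyewhymx" (len 12), cursors c1@3 c2@9, authorship .11....22...
After op 5 (insert('p')): buffer="owhprzyewhpymx" (len 14), cursors c1@4 c2@11, authorship .111....222...
After op 6 (insert('s')): buffer="owhpsrzyewhpsymx" (len 16), cursors c1@5 c2@13, authorship .1111....2222...
After op 7 (move_right): buffer="owhpsrzyewhpsymx" (len 16), cursors c1@6 c2@14, authorship .1111....2222...
After op 8 (insert('u')): buffer="owhpsruzyewhpsyumx" (len 18), cursors c1@7 c2@16, authorship .1111.1...2222.2..
Authorship (.=original, N=cursor N): . 1 1 1 1 . 1 . . . 2 2 2 2 . 2 . .
Index 10: author = 2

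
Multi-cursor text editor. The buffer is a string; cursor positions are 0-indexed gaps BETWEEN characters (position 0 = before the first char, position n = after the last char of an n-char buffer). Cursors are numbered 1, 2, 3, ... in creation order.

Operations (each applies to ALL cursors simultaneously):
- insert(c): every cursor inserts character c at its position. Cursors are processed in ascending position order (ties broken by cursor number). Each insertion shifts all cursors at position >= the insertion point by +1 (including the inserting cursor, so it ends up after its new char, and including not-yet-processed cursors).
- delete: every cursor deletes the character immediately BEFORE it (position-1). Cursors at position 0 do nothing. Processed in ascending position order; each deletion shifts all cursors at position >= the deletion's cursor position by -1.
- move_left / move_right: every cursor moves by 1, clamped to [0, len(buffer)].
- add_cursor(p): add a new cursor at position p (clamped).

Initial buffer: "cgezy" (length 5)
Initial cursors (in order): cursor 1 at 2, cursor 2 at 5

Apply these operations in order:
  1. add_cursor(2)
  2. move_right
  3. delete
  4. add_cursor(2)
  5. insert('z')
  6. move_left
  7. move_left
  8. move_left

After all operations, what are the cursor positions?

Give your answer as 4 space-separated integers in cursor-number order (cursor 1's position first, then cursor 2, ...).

Answer: 0 3 0 3

Derivation:
After op 1 (add_cursor(2)): buffer="cgezy" (len 5), cursors c1@2 c3@2 c2@5, authorship .....
After op 2 (move_right): buffer="cgezy" (len 5), cursors c1@3 c3@3 c2@5, authorship .....
After op 3 (delete): buffer="cz" (len 2), cursors c1@1 c3@1 c2@2, authorship ..
After op 4 (add_cursor(2)): buffer="cz" (len 2), cursors c1@1 c3@1 c2@2 c4@2, authorship ..
After op 5 (insert('z')): buffer="czzzzz" (len 6), cursors c1@3 c3@3 c2@6 c4@6, authorship .13.24
After op 6 (move_left): buffer="czzzzz" (len 6), cursors c1@2 c3@2 c2@5 c4@5, authorship .13.24
After op 7 (move_left): buffer="czzzzz" (len 6), cursors c1@1 c3@1 c2@4 c4@4, authorship .13.24
After op 8 (move_left): buffer="czzzzz" (len 6), cursors c1@0 c3@0 c2@3 c4@3, authorship .13.24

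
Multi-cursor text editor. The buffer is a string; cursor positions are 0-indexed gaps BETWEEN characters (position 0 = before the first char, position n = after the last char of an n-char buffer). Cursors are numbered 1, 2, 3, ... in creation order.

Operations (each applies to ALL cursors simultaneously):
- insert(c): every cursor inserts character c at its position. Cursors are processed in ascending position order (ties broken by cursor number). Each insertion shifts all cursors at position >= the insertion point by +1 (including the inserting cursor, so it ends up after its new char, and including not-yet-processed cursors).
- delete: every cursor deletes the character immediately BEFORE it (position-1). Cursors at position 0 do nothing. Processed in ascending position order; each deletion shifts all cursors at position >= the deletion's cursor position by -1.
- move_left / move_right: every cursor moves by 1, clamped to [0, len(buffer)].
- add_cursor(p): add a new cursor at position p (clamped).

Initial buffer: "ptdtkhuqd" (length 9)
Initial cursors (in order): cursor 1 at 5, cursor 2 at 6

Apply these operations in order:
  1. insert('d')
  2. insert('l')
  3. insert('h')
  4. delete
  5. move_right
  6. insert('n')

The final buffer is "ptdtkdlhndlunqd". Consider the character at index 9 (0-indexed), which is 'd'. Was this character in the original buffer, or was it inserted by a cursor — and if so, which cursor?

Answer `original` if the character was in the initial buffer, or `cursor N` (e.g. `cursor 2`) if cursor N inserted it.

Answer: cursor 2

Derivation:
After op 1 (insert('d')): buffer="ptdtkdhduqd" (len 11), cursors c1@6 c2@8, authorship .....1.2...
After op 2 (insert('l')): buffer="ptdtkdlhdluqd" (len 13), cursors c1@7 c2@10, authorship .....11.22...
After op 3 (insert('h')): buffer="ptdtkdlhhdlhuqd" (len 15), cursors c1@8 c2@12, authorship .....111.222...
After op 4 (delete): buffer="ptdtkdlhdluqd" (len 13), cursors c1@7 c2@10, authorship .....11.22...
After op 5 (move_right): buffer="ptdtkdlhdluqd" (len 13), cursors c1@8 c2@11, authorship .....11.22...
After op 6 (insert('n')): buffer="ptdtkdlhndlunqd" (len 15), cursors c1@9 c2@13, authorship .....11.122.2..
Authorship (.=original, N=cursor N): . . . . . 1 1 . 1 2 2 . 2 . .
Index 9: author = 2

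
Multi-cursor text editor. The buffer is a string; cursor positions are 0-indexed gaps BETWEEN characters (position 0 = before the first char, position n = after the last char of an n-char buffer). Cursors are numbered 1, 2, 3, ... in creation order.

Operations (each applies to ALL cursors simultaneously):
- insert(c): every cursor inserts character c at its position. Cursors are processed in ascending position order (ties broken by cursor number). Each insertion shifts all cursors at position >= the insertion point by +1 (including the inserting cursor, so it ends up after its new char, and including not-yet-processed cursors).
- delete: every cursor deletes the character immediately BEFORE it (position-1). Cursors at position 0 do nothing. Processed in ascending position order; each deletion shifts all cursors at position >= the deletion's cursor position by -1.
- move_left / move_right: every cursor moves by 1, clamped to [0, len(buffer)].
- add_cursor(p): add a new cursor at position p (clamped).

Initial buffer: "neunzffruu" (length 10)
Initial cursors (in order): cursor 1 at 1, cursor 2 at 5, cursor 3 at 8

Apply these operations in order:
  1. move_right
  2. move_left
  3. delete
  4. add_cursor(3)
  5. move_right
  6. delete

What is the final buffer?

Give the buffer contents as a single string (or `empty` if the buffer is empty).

After op 1 (move_right): buffer="neunzffruu" (len 10), cursors c1@2 c2@6 c3@9, authorship ..........
After op 2 (move_left): buffer="neunzffruu" (len 10), cursors c1@1 c2@5 c3@8, authorship ..........
After op 3 (delete): buffer="eunffuu" (len 7), cursors c1@0 c2@3 c3@5, authorship .......
After op 4 (add_cursor(3)): buffer="eunffuu" (len 7), cursors c1@0 c2@3 c4@3 c3@5, authorship .......
After op 5 (move_right): buffer="eunffuu" (len 7), cursors c1@1 c2@4 c4@4 c3@6, authorship .......
After op 6 (delete): buffer="ufu" (len 3), cursors c1@0 c2@1 c4@1 c3@2, authorship ...

Answer: ufu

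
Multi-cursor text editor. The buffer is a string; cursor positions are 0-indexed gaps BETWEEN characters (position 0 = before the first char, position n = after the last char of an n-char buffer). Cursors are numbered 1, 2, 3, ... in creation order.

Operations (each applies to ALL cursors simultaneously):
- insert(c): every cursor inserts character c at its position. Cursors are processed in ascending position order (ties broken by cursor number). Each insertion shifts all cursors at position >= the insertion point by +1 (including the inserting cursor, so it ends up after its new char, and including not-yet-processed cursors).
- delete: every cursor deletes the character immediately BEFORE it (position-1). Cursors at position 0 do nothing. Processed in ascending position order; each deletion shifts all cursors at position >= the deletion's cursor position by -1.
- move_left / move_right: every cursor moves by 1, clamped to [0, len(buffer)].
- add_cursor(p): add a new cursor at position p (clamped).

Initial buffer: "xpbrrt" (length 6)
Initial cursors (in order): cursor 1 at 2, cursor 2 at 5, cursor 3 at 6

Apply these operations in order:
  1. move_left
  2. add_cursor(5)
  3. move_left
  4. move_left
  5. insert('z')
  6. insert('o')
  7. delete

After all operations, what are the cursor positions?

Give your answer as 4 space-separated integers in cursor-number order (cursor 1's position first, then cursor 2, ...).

Answer: 1 4 7 7

Derivation:
After op 1 (move_left): buffer="xpbrrt" (len 6), cursors c1@1 c2@4 c3@5, authorship ......
After op 2 (add_cursor(5)): buffer="xpbrrt" (len 6), cursors c1@1 c2@4 c3@5 c4@5, authorship ......
After op 3 (move_left): buffer="xpbrrt" (len 6), cursors c1@0 c2@3 c3@4 c4@4, authorship ......
After op 4 (move_left): buffer="xpbrrt" (len 6), cursors c1@0 c2@2 c3@3 c4@3, authorship ......
After op 5 (insert('z')): buffer="zxpzbzzrrt" (len 10), cursors c1@1 c2@4 c3@7 c4@7, authorship 1..2.34...
After op 6 (insert('o')): buffer="zoxpzobzzoorrt" (len 14), cursors c1@2 c2@6 c3@11 c4@11, authorship 11..22.3434...
After op 7 (delete): buffer="zxpzbzzrrt" (len 10), cursors c1@1 c2@4 c3@7 c4@7, authorship 1..2.34...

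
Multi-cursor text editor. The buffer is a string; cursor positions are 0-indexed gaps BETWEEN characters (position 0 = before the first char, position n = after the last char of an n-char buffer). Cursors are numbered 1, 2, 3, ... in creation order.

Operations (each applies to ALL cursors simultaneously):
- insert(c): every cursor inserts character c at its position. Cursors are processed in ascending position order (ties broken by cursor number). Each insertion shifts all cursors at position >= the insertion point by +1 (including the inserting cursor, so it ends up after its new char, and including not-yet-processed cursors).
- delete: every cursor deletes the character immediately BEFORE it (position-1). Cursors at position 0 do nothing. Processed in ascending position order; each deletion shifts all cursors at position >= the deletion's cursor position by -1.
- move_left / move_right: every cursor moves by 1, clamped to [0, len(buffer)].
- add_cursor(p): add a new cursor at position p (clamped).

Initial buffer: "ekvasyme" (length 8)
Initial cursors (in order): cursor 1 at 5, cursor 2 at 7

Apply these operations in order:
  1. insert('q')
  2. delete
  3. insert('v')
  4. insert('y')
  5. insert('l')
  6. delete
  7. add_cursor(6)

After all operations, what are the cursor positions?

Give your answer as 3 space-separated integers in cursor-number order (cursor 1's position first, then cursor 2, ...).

Answer: 7 11 6

Derivation:
After op 1 (insert('q')): buffer="ekvasqymqe" (len 10), cursors c1@6 c2@9, authorship .....1..2.
After op 2 (delete): buffer="ekvasyme" (len 8), cursors c1@5 c2@7, authorship ........
After op 3 (insert('v')): buffer="ekvasvymve" (len 10), cursors c1@6 c2@9, authorship .....1..2.
After op 4 (insert('y')): buffer="ekvasvyymvye" (len 12), cursors c1@7 c2@11, authorship .....11..22.
After op 5 (insert('l')): buffer="ekvasvylymvyle" (len 14), cursors c1@8 c2@13, authorship .....111..222.
After op 6 (delete): buffer="ekvasvyymvye" (len 12), cursors c1@7 c2@11, authorship .....11..22.
After op 7 (add_cursor(6)): buffer="ekvasvyymvye" (len 12), cursors c3@6 c1@7 c2@11, authorship .....11..22.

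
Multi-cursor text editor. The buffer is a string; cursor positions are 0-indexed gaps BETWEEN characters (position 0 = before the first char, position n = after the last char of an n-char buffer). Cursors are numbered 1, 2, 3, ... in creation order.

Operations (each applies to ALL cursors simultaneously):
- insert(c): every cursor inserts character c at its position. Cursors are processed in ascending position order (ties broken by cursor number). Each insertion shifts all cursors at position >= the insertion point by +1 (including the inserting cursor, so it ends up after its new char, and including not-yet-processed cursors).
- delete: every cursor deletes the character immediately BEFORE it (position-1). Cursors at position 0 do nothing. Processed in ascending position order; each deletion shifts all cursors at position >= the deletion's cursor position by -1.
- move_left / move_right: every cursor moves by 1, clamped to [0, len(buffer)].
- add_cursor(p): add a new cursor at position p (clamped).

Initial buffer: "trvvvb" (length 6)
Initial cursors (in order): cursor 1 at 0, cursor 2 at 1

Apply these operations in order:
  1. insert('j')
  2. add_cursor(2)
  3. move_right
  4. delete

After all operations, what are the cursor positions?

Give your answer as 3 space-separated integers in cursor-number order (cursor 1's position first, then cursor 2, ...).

After op 1 (insert('j')): buffer="jtjrvvvb" (len 8), cursors c1@1 c2@3, authorship 1.2.....
After op 2 (add_cursor(2)): buffer="jtjrvvvb" (len 8), cursors c1@1 c3@2 c2@3, authorship 1.2.....
After op 3 (move_right): buffer="jtjrvvvb" (len 8), cursors c1@2 c3@3 c2@4, authorship 1.2.....
After op 4 (delete): buffer="jvvvb" (len 5), cursors c1@1 c2@1 c3@1, authorship 1....

Answer: 1 1 1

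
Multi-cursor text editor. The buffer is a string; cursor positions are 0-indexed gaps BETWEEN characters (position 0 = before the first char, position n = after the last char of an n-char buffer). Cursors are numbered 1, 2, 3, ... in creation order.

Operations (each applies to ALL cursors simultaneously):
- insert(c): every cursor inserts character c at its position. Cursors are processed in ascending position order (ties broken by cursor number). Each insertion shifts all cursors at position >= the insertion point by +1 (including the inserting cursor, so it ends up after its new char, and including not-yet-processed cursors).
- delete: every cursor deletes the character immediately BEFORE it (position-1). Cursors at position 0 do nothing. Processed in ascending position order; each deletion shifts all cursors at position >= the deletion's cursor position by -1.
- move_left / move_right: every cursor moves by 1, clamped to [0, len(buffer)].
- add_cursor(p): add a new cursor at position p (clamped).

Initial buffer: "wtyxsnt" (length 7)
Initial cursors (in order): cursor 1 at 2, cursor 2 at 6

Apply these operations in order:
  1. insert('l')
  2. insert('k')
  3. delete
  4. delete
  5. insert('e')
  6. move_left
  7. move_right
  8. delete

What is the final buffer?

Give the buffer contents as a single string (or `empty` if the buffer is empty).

Answer: wtyxsnt

Derivation:
After op 1 (insert('l')): buffer="wtlyxsnlt" (len 9), cursors c1@3 c2@8, authorship ..1....2.
After op 2 (insert('k')): buffer="wtlkyxsnlkt" (len 11), cursors c1@4 c2@10, authorship ..11....22.
After op 3 (delete): buffer="wtlyxsnlt" (len 9), cursors c1@3 c2@8, authorship ..1....2.
After op 4 (delete): buffer="wtyxsnt" (len 7), cursors c1@2 c2@6, authorship .......
After op 5 (insert('e')): buffer="wteyxsnet" (len 9), cursors c1@3 c2@8, authorship ..1....2.
After op 6 (move_left): buffer="wteyxsnet" (len 9), cursors c1@2 c2@7, authorship ..1....2.
After op 7 (move_right): buffer="wteyxsnet" (len 9), cursors c1@3 c2@8, authorship ..1....2.
After op 8 (delete): buffer="wtyxsnt" (len 7), cursors c1@2 c2@6, authorship .......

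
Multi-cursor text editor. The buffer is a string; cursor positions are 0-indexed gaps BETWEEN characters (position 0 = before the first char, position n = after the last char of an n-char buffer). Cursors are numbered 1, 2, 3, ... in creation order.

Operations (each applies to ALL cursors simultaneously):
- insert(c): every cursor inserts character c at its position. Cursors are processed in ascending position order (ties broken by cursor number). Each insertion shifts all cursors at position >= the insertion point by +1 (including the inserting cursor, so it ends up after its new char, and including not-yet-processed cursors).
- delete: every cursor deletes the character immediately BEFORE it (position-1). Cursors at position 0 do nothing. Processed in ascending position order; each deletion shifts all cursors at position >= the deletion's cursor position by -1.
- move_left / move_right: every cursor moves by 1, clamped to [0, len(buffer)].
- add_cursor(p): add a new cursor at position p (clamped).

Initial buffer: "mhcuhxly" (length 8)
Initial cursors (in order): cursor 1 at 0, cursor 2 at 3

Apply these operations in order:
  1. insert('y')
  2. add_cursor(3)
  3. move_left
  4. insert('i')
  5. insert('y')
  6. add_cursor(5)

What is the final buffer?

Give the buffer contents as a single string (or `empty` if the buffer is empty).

Answer: iyymiyhciyyuhxly

Derivation:
After op 1 (insert('y')): buffer="ymhcyuhxly" (len 10), cursors c1@1 c2@5, authorship 1...2.....
After op 2 (add_cursor(3)): buffer="ymhcyuhxly" (len 10), cursors c1@1 c3@3 c2@5, authorship 1...2.....
After op 3 (move_left): buffer="ymhcyuhxly" (len 10), cursors c1@0 c3@2 c2@4, authorship 1...2.....
After op 4 (insert('i')): buffer="iymihciyuhxly" (len 13), cursors c1@1 c3@4 c2@7, authorship 11.3..22.....
After op 5 (insert('y')): buffer="iyymiyhciyyuhxly" (len 16), cursors c1@2 c3@6 c2@10, authorship 111.33..222.....
After op 6 (add_cursor(5)): buffer="iyymiyhciyyuhxly" (len 16), cursors c1@2 c4@5 c3@6 c2@10, authorship 111.33..222.....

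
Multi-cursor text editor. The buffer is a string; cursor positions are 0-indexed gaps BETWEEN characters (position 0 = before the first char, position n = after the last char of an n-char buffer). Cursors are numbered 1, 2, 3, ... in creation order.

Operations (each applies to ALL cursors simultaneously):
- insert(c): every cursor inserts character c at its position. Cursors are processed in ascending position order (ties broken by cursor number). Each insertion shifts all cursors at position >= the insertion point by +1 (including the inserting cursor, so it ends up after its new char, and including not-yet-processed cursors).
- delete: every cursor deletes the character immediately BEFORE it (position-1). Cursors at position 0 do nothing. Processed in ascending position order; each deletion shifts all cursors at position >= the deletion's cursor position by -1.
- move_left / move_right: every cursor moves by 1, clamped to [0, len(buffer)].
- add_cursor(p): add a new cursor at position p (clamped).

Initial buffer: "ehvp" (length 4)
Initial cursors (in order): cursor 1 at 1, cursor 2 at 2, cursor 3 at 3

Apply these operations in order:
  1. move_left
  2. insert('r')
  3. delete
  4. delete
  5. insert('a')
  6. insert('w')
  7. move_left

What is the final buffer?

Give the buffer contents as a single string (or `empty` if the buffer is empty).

After op 1 (move_left): buffer="ehvp" (len 4), cursors c1@0 c2@1 c3@2, authorship ....
After op 2 (insert('r')): buffer="rerhrvp" (len 7), cursors c1@1 c2@3 c3@5, authorship 1.2.3..
After op 3 (delete): buffer="ehvp" (len 4), cursors c1@0 c2@1 c3@2, authorship ....
After op 4 (delete): buffer="vp" (len 2), cursors c1@0 c2@0 c3@0, authorship ..
After op 5 (insert('a')): buffer="aaavp" (len 5), cursors c1@3 c2@3 c3@3, authorship 123..
After op 6 (insert('w')): buffer="aaawwwvp" (len 8), cursors c1@6 c2@6 c3@6, authorship 123123..
After op 7 (move_left): buffer="aaawwwvp" (len 8), cursors c1@5 c2@5 c3@5, authorship 123123..

Answer: aaawwwvp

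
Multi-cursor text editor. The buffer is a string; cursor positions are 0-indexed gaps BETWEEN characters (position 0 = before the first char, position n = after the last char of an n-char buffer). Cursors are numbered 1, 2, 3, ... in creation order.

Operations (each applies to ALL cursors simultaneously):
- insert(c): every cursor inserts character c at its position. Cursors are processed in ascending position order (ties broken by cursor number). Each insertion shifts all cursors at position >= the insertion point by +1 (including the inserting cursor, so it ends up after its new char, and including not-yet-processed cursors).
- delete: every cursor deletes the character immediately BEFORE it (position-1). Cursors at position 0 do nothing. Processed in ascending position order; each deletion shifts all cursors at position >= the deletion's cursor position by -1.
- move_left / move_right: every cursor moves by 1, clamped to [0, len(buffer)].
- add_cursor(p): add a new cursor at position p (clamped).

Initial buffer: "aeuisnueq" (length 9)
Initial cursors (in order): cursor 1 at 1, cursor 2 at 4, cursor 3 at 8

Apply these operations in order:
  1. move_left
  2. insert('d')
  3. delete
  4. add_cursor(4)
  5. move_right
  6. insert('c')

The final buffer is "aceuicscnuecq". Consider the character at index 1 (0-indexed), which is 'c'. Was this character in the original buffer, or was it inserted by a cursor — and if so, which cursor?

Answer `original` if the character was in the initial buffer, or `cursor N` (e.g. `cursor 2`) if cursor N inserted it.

After op 1 (move_left): buffer="aeuisnueq" (len 9), cursors c1@0 c2@3 c3@7, authorship .........
After op 2 (insert('d')): buffer="daeudisnudeq" (len 12), cursors c1@1 c2@5 c3@10, authorship 1...2....3..
After op 3 (delete): buffer="aeuisnueq" (len 9), cursors c1@0 c2@3 c3@7, authorship .........
After op 4 (add_cursor(4)): buffer="aeuisnueq" (len 9), cursors c1@0 c2@3 c4@4 c3@7, authorship .........
After op 5 (move_right): buffer="aeuisnueq" (len 9), cursors c1@1 c2@4 c4@5 c3@8, authorship .........
After op 6 (insert('c')): buffer="aceuicscnuecq" (len 13), cursors c1@2 c2@6 c4@8 c3@12, authorship .1...2.4...3.
Authorship (.=original, N=cursor N): . 1 . . . 2 . 4 . . . 3 .
Index 1: author = 1

Answer: cursor 1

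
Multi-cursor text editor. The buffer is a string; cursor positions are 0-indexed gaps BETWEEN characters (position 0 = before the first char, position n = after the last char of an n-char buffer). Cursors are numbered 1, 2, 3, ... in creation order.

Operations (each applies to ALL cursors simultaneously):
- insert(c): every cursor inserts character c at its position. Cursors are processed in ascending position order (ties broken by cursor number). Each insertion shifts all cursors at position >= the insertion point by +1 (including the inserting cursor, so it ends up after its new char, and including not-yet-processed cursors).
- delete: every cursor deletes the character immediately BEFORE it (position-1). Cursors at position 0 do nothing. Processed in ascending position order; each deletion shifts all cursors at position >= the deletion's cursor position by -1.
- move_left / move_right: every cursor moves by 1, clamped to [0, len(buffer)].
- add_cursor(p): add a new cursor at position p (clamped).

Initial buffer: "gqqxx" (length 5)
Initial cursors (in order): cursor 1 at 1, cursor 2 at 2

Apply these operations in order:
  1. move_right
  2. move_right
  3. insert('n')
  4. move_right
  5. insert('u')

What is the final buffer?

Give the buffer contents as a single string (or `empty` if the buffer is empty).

After op 1 (move_right): buffer="gqqxx" (len 5), cursors c1@2 c2@3, authorship .....
After op 2 (move_right): buffer="gqqxx" (len 5), cursors c1@3 c2@4, authorship .....
After op 3 (insert('n')): buffer="gqqnxnx" (len 7), cursors c1@4 c2@6, authorship ...1.2.
After op 4 (move_right): buffer="gqqnxnx" (len 7), cursors c1@5 c2@7, authorship ...1.2.
After op 5 (insert('u')): buffer="gqqnxunxu" (len 9), cursors c1@6 c2@9, authorship ...1.12.2

Answer: gqqnxunxu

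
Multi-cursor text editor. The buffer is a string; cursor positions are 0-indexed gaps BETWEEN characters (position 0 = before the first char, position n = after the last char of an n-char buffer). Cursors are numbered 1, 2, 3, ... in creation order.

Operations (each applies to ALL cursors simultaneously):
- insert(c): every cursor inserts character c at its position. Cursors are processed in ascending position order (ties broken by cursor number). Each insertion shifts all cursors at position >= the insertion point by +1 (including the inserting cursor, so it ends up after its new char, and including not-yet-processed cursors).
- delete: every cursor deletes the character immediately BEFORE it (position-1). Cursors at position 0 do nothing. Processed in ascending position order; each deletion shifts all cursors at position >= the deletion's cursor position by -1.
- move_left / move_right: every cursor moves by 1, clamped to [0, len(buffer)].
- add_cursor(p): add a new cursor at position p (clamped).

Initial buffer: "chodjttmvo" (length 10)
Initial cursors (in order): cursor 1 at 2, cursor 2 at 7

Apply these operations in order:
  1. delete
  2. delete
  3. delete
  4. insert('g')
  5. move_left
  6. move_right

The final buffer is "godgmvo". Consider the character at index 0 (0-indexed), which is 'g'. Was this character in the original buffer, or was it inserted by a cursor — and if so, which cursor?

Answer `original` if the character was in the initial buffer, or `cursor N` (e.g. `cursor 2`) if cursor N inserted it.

After op 1 (delete): buffer="codjtmvo" (len 8), cursors c1@1 c2@5, authorship ........
After op 2 (delete): buffer="odjmvo" (len 6), cursors c1@0 c2@3, authorship ......
After op 3 (delete): buffer="odmvo" (len 5), cursors c1@0 c2@2, authorship .....
After op 4 (insert('g')): buffer="godgmvo" (len 7), cursors c1@1 c2@4, authorship 1..2...
After op 5 (move_left): buffer="godgmvo" (len 7), cursors c1@0 c2@3, authorship 1..2...
After op 6 (move_right): buffer="godgmvo" (len 7), cursors c1@1 c2@4, authorship 1..2...
Authorship (.=original, N=cursor N): 1 . . 2 . . .
Index 0: author = 1

Answer: cursor 1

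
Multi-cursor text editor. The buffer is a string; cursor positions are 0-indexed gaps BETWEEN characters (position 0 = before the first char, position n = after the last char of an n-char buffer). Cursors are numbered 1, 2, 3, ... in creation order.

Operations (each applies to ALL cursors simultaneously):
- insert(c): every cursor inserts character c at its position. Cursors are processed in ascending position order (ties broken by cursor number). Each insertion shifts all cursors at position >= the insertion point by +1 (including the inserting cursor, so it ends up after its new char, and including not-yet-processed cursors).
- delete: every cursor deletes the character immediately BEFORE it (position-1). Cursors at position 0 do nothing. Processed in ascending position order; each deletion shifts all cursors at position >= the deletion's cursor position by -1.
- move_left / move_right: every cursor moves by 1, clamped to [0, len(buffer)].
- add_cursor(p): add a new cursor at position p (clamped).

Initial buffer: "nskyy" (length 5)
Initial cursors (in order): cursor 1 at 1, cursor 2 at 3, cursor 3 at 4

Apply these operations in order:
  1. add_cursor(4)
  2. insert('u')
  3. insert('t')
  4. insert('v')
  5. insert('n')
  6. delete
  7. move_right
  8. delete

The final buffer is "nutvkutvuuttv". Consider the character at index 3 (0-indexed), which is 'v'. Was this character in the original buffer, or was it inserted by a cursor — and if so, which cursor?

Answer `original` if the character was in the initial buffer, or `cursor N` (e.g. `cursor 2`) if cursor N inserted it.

After op 1 (add_cursor(4)): buffer="nskyy" (len 5), cursors c1@1 c2@3 c3@4 c4@4, authorship .....
After op 2 (insert('u')): buffer="nuskuyuuy" (len 9), cursors c1@2 c2@5 c3@8 c4@8, authorship .1..2.34.
After op 3 (insert('t')): buffer="nutskutyuutty" (len 13), cursors c1@3 c2@7 c3@12 c4@12, authorship .11..22.3434.
After op 4 (insert('v')): buffer="nutvskutvyuuttvvy" (len 17), cursors c1@4 c2@9 c3@16 c4@16, authorship .111..222.343434.
After op 5 (insert('n')): buffer="nutvnskutvnyuuttvvnny" (len 21), cursors c1@5 c2@11 c3@20 c4@20, authorship .1111..2222.34343434.
After op 6 (delete): buffer="nutvskutvyuuttvvy" (len 17), cursors c1@4 c2@9 c3@16 c4@16, authorship .111..222.343434.
After op 7 (move_right): buffer="nutvskutvyuuttvvy" (len 17), cursors c1@5 c2@10 c3@17 c4@17, authorship .111..222.343434.
After op 8 (delete): buffer="nutvkutvuuttv" (len 13), cursors c1@4 c2@8 c3@13 c4@13, authorship .111.22234343
Authorship (.=original, N=cursor N): . 1 1 1 . 2 2 2 3 4 3 4 3
Index 3: author = 1

Answer: cursor 1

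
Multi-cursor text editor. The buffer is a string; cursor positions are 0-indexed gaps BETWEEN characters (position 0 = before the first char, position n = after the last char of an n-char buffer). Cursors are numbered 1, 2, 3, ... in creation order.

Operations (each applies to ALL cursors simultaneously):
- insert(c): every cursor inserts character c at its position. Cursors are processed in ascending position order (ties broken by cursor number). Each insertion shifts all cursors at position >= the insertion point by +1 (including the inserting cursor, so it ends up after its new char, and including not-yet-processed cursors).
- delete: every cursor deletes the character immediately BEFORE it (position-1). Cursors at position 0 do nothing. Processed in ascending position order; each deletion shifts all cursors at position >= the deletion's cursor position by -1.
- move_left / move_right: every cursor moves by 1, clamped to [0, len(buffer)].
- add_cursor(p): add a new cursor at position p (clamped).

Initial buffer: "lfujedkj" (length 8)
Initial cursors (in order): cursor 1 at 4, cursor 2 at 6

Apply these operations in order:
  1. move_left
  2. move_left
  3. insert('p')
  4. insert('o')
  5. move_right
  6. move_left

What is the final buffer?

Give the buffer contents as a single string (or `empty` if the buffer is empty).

After op 1 (move_left): buffer="lfujedkj" (len 8), cursors c1@3 c2@5, authorship ........
After op 2 (move_left): buffer="lfujedkj" (len 8), cursors c1@2 c2@4, authorship ........
After op 3 (insert('p')): buffer="lfpujpedkj" (len 10), cursors c1@3 c2@6, authorship ..1..2....
After op 4 (insert('o')): buffer="lfpoujpoedkj" (len 12), cursors c1@4 c2@8, authorship ..11..22....
After op 5 (move_right): buffer="lfpoujpoedkj" (len 12), cursors c1@5 c2@9, authorship ..11..22....
After op 6 (move_left): buffer="lfpoujpoedkj" (len 12), cursors c1@4 c2@8, authorship ..11..22....

Answer: lfpoujpoedkj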